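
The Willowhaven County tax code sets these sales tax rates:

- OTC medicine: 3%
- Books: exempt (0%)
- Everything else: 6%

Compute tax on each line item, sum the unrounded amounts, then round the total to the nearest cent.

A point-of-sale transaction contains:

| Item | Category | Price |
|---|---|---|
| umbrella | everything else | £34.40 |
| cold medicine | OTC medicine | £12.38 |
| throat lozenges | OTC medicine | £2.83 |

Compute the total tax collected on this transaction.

£2.52

Umbrella £34.40: everything else → 6% → £2.064
Cold medicine £12.38: OTC medicine → 3% → £0.3714
Throat lozenges £2.83: OTC medicine → 3% → £0.0849
Unrounded tax sum = £2.5203 → £2.52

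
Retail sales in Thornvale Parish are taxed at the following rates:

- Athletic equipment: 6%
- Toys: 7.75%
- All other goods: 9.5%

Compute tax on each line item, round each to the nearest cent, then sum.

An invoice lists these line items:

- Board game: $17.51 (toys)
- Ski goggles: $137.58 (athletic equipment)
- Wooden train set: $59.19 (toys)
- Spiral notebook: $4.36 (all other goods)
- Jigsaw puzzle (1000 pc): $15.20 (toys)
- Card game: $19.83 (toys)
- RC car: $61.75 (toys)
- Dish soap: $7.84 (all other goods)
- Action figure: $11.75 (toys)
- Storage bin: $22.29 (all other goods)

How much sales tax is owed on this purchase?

Board game $17.51: toys → 7.75% → $1.36
Ski goggles $137.58: athletic equipment → 6% → $8.25
Wooden train set $59.19: toys → 7.75% → $4.59
Spiral notebook $4.36: all other goods → 9.5% → $0.41
Jigsaw puzzle (1000 pc) $15.20: toys → 7.75% → $1.18
Card game $19.83: toys → 7.75% → $1.54
RC car $61.75: toys → 7.75% → $4.79
Dish soap $7.84: all other goods → 9.5% → $0.74
Action figure $11.75: toys → 7.75% → $0.91
Storage bin $22.29: all other goods → 9.5% → $2.12
Total tax = $1.36 + $8.25 + $4.59 + $0.41 + $1.18 + $1.54 + $4.79 + $0.74 + $0.91 + $2.12 = $25.89

$25.89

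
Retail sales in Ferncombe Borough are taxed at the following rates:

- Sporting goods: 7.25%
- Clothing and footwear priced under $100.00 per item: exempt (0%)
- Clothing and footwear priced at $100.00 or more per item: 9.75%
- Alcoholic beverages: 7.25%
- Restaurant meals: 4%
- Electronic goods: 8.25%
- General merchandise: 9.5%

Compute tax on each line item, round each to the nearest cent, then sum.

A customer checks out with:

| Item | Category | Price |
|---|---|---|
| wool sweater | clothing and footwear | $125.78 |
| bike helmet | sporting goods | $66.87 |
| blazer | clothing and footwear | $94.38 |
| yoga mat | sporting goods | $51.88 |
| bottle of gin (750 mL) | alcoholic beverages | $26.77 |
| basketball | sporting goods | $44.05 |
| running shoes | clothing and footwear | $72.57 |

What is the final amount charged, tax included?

Wool sweater $125.78: clothing and footwear, $100.00 or more → 9.75% → $12.26
Bike helmet $66.87: sporting goods → 7.25% → $4.85
Blazer $94.38: clothing and footwear, under $100.00 → 0% → $0.00
Yoga mat $51.88: sporting goods → 7.25% → $3.76
Bottle of gin (750 mL) $26.77: alcoholic beverages → 7.25% → $1.94
Basketball $44.05: sporting goods → 7.25% → $3.19
Running shoes $72.57: clothing and footwear, under $100.00 → 0% → $0.00
Subtotal = $482.30; tax = $26.00; total due = $508.30

$508.30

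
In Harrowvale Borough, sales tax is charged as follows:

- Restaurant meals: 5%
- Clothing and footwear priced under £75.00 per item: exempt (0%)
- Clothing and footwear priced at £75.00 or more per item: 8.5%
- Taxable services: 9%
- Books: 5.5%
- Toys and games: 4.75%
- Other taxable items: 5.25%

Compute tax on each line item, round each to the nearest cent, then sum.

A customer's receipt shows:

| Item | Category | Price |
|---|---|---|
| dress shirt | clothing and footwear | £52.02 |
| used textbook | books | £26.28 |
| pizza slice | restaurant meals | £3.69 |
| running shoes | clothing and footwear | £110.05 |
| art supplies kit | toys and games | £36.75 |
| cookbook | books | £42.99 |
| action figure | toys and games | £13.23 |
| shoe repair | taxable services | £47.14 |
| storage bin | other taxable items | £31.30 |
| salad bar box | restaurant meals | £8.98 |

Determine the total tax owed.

£22.05

Dress shirt £52.02: clothing and footwear, under £75.00 → 0% → £0.00
Used textbook £26.28: books → 5.5% → £1.45
Pizza slice £3.69: restaurant meals → 5% → £0.18
Running shoes £110.05: clothing and footwear, £75.00 or more → 8.5% → £9.35
Art supplies kit £36.75: toys and games → 4.75% → £1.75
Cookbook £42.99: books → 5.5% → £2.36
Action figure £13.23: toys and games → 4.75% → £0.63
Shoe repair £47.14: taxable services → 9% → £4.24
Storage bin £31.30: other taxable items → 5.25% → £1.64
Salad bar box £8.98: restaurant meals → 5% → £0.45
Total tax = £1.45 + £0.18 + £9.35 + £1.75 + £2.36 + £0.63 + £4.24 + £1.64 + £0.45 = £22.05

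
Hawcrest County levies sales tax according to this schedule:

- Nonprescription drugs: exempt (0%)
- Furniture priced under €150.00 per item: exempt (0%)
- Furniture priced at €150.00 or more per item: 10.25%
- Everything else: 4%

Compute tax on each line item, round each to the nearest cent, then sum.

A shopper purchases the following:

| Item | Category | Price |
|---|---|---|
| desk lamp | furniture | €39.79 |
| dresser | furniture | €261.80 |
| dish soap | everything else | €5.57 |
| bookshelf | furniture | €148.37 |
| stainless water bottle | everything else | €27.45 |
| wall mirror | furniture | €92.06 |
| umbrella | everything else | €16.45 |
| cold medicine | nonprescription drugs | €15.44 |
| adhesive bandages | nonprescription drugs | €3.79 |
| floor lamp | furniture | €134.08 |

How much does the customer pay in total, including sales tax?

Desk lamp €39.79: furniture, under €150.00 → 0% → €0.00
Dresser €261.80: furniture, €150.00 or more → 10.25% → €26.83
Dish soap €5.57: everything else → 4% → €0.22
Bookshelf €148.37: furniture, under €150.00 → 0% → €0.00
Stainless water bottle €27.45: everything else → 4% → €1.10
Wall mirror €92.06: furniture, under €150.00 → 0% → €0.00
Umbrella €16.45: everything else → 4% → €0.66
Cold medicine €15.44: nonprescription drugs → 0% → €0.00
Adhesive bandages €3.79: nonprescription drugs → 0% → €0.00
Floor lamp €134.08: furniture, under €150.00 → 0% → €0.00
Subtotal = €744.80; tax = €28.81; total due = €773.61

€773.61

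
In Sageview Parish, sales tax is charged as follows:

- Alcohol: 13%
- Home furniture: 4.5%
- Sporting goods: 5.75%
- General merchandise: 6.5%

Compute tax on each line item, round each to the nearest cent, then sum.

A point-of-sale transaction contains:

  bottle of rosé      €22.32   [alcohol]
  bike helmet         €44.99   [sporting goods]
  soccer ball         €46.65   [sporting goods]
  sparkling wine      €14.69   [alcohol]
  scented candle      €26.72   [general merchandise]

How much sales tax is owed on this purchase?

Bottle of rosé €22.32: alcohol → 13% → €2.90
Bike helmet €44.99: sporting goods → 5.75% → €2.59
Soccer ball €46.65: sporting goods → 5.75% → €2.68
Sparkling wine €14.69: alcohol → 13% → €1.91
Scented candle €26.72: general merchandise → 6.5% → €1.74
Total tax = €2.90 + €2.59 + €2.68 + €1.91 + €1.74 = €11.82

€11.82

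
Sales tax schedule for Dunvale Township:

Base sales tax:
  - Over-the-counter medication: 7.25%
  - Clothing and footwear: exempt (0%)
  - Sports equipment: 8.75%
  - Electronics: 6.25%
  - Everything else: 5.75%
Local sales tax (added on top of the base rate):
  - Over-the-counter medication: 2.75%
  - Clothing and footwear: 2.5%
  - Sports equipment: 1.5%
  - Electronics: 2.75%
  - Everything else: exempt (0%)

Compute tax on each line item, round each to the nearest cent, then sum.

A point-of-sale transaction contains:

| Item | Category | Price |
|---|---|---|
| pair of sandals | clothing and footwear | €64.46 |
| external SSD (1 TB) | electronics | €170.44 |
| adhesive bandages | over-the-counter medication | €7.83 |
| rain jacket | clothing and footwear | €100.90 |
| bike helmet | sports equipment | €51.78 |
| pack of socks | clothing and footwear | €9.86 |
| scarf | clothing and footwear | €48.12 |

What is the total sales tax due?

Pair of sandals €64.46: clothing and footwear → 0% + 2.5% local = 2.5% → €1.61
External SSD (1 TB) €170.44: electronics → 6.25% + 2.75% local = 9% → €15.34
Adhesive bandages €7.83: over-the-counter medication → 7.25% + 2.75% local = 10% → €0.78
Rain jacket €100.90: clothing and footwear → 0% + 2.5% local = 2.5% → €2.52
Bike helmet €51.78: sports equipment → 8.75% + 1.5% local = 10.25% → €5.31
Pack of socks €9.86: clothing and footwear → 0% + 2.5% local = 2.5% → €0.25
Scarf €48.12: clothing and footwear → 0% + 2.5% local = 2.5% → €1.20
Total tax = €1.61 + €15.34 + €0.78 + €2.52 + €5.31 + €0.25 + €1.20 = €27.01

€27.01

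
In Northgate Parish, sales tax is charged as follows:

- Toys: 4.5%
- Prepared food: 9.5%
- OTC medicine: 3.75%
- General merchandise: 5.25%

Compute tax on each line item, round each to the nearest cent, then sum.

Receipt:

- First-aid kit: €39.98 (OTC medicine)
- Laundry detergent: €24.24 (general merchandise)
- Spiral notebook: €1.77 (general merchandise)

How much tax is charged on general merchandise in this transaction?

€1.36

Laundry detergent €24.24: general merchandise → 5.25% → €1.27
Spiral notebook €1.77: general merchandise → 5.25% → €0.09
Tax on general merchandise = €1.27 + €0.09 = €1.36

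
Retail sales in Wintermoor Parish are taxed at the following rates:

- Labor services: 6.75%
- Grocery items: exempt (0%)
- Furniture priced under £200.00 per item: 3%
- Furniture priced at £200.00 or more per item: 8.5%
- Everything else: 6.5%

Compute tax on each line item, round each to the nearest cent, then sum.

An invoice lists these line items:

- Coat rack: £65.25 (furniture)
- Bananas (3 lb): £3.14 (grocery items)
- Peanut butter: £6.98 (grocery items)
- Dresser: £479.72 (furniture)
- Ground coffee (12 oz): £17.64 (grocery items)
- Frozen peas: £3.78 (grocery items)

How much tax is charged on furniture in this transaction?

£42.74

Coat rack £65.25: furniture, under £200.00 → 3% → £1.96
Dresser £479.72: furniture, £200.00 or more → 8.5% → £40.78
Tax on furniture = £1.96 + £40.78 = £42.74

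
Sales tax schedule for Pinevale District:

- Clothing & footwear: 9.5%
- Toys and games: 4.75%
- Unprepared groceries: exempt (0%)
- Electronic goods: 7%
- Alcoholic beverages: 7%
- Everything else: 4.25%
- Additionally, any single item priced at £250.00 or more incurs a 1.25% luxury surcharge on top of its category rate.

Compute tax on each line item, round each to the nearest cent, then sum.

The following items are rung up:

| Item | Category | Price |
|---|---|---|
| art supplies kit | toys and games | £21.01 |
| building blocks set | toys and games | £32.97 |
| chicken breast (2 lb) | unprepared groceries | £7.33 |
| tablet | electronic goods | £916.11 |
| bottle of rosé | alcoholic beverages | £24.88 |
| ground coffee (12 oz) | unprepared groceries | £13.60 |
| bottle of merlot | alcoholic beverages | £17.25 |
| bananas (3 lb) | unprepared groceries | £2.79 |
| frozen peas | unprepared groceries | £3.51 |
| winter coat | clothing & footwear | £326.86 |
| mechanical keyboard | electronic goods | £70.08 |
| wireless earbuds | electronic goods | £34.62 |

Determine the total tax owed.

Art supplies kit £21.01: toys and games → 4.75% → £1.00
Building blocks set £32.97: toys and games → 4.75% → £1.57
Chicken breast (2 lb) £7.33: unprepared groceries → 0% → £0.00
Tablet £916.11: electronic goods → 7% + 1.25% surcharge = 8.25% → £75.58
Bottle of rosé £24.88: alcoholic beverages → 7% → £1.74
Ground coffee (12 oz) £13.60: unprepared groceries → 0% → £0.00
Bottle of merlot £17.25: alcoholic beverages → 7% → £1.21
Bananas (3 lb) £2.79: unprepared groceries → 0% → £0.00
Frozen peas £3.51: unprepared groceries → 0% → £0.00
Winter coat £326.86: clothing & footwear → 9.5% + 1.25% surcharge = 10.75% → £35.14
Mechanical keyboard £70.08: electronic goods → 7% → £4.91
Wireless earbuds £34.62: electronic goods → 7% → £2.42
Total tax = £1.00 + £1.57 + £75.58 + £1.74 + £1.21 + £35.14 + £4.91 + £2.42 = £123.57

£123.57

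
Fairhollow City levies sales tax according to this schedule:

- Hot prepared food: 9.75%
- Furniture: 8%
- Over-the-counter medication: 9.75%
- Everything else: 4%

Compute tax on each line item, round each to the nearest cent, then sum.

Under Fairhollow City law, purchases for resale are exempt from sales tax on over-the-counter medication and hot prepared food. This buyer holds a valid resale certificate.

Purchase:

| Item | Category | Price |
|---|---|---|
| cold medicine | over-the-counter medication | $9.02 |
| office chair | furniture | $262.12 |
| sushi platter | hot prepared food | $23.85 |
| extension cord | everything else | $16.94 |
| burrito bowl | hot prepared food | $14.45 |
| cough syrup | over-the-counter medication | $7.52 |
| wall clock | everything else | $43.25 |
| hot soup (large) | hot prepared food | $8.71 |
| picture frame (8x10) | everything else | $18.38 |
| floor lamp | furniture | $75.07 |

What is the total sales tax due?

$30.13

Cold medicine $9.02: over-the-counter medication, buyer-exempt → 0% → $0.00
Office chair $262.12: furniture → 8% → $20.97
Sushi platter $23.85: hot prepared food, buyer-exempt → 0% → $0.00
Extension cord $16.94: everything else → 4% → $0.68
Burrito bowl $14.45: hot prepared food, buyer-exempt → 0% → $0.00
Cough syrup $7.52: over-the-counter medication, buyer-exempt → 0% → $0.00
Wall clock $43.25: everything else → 4% → $1.73
Hot soup (large) $8.71: hot prepared food, buyer-exempt → 0% → $0.00
Picture frame (8x10) $18.38: everything else → 4% → $0.74
Floor lamp $75.07: furniture → 8% → $6.01
Total tax = $20.97 + $0.68 + $1.73 + $0.74 + $6.01 = $30.13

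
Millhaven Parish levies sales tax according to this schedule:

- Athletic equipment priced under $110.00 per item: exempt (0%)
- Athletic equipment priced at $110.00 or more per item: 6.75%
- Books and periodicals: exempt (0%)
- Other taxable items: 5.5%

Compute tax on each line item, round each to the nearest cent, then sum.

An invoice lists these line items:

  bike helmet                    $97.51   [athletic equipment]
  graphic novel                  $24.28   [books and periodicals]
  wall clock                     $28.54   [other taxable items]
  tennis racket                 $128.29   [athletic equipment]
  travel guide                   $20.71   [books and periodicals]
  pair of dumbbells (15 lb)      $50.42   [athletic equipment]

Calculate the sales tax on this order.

Bike helmet $97.51: athletic equipment, under $110.00 → 0% → $0.00
Graphic novel $24.28: books and periodicals → 0% → $0.00
Wall clock $28.54: other taxable items → 5.5% → $1.57
Tennis racket $128.29: athletic equipment, $110.00 or more → 6.75% → $8.66
Travel guide $20.71: books and periodicals → 0% → $0.00
Pair of dumbbells (15 lb) $50.42: athletic equipment, under $110.00 → 0% → $0.00
Total tax = $1.57 + $8.66 = $10.23

$10.23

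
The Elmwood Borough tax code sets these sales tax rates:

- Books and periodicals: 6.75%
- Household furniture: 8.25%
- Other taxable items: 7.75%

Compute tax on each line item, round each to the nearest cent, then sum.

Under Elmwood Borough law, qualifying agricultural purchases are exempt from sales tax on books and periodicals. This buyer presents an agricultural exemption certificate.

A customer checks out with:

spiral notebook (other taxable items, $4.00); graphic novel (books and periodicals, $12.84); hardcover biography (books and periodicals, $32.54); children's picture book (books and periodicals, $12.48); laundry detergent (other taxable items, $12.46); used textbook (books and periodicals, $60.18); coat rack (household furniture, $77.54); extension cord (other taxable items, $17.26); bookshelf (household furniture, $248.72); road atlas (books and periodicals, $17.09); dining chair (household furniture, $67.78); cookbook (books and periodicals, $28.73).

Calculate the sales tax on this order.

$35.13

Spiral notebook $4.00: other taxable items → 7.75% → $0.31
Graphic novel $12.84: books and periodicals, buyer-exempt → 0% → $0.00
Hardcover biography $32.54: books and periodicals, buyer-exempt → 0% → $0.00
Children's picture book $12.48: books and periodicals, buyer-exempt → 0% → $0.00
Laundry detergent $12.46: other taxable items → 7.75% → $0.97
Used textbook $60.18: books and periodicals, buyer-exempt → 0% → $0.00
Coat rack $77.54: household furniture → 8.25% → $6.40
Extension cord $17.26: other taxable items → 7.75% → $1.34
Bookshelf $248.72: household furniture → 8.25% → $20.52
Road atlas $17.09: books and periodicals, buyer-exempt → 0% → $0.00
Dining chair $67.78: household furniture → 8.25% → $5.59
Cookbook $28.73: books and periodicals, buyer-exempt → 0% → $0.00
Total tax = $0.31 + $0.97 + $6.40 + $1.34 + $20.52 + $5.59 = $35.13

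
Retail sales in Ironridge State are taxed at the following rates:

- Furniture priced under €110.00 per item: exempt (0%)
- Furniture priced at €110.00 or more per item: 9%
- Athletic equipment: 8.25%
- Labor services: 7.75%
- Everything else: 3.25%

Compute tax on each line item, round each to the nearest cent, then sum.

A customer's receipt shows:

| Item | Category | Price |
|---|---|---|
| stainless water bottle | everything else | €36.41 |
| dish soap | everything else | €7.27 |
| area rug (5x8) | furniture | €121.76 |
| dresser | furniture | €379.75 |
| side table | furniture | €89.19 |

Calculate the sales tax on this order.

€46.56

Stainless water bottle €36.41: everything else → 3.25% → €1.18
Dish soap €7.27: everything else → 3.25% → €0.24
Area rug (5x8) €121.76: furniture, €110.00 or more → 9% → €10.96
Dresser €379.75: furniture, €110.00 or more → 9% → €34.18
Side table €89.19: furniture, under €110.00 → 0% → €0.00
Total tax = €1.18 + €0.24 + €10.96 + €34.18 = €46.56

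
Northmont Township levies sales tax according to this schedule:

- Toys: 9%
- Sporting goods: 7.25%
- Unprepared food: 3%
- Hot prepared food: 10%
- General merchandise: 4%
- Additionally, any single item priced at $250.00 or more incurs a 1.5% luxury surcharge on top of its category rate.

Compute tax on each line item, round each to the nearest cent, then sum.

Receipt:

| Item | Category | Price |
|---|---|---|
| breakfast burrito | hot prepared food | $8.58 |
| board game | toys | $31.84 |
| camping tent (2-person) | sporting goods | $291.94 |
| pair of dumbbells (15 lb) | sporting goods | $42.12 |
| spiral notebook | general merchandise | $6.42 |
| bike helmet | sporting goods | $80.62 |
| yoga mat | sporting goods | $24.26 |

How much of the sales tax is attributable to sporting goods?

$36.19

Camping tent (2-person) $291.94: sporting goods → 7.25% + 1.5% surcharge = 8.75% → $25.54
Pair of dumbbells (15 lb) $42.12: sporting goods → 7.25% → $3.05
Bike helmet $80.62: sporting goods → 7.25% → $5.84
Yoga mat $24.26: sporting goods → 7.25% → $1.76
Tax on sporting goods = $25.54 + $3.05 + $5.84 + $1.76 = $36.19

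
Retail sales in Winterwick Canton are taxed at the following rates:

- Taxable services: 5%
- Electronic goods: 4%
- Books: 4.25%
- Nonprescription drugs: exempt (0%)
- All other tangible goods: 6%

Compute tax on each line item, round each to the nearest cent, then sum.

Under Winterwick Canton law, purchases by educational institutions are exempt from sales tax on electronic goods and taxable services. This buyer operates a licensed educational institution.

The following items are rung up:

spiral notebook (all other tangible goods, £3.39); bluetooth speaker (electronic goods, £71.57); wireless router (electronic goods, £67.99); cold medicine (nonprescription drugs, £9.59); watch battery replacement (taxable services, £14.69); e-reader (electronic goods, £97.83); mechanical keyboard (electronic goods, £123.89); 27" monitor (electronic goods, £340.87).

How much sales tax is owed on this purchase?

Spiral notebook £3.39: all other tangible goods → 6% → £0.20
Bluetooth speaker £71.57: electronic goods, buyer-exempt → 0% → £0.00
Wireless router £67.99: electronic goods, buyer-exempt → 0% → £0.00
Cold medicine £9.59: nonprescription drugs → 0% → £0.00
Watch battery replacement £14.69: taxable services, buyer-exempt → 0% → £0.00
E-reader £97.83: electronic goods, buyer-exempt → 0% → £0.00
Mechanical keyboard £123.89: electronic goods, buyer-exempt → 0% → £0.00
27" monitor £340.87: electronic goods, buyer-exempt → 0% → £0.00
Total tax = £0.20

£0.20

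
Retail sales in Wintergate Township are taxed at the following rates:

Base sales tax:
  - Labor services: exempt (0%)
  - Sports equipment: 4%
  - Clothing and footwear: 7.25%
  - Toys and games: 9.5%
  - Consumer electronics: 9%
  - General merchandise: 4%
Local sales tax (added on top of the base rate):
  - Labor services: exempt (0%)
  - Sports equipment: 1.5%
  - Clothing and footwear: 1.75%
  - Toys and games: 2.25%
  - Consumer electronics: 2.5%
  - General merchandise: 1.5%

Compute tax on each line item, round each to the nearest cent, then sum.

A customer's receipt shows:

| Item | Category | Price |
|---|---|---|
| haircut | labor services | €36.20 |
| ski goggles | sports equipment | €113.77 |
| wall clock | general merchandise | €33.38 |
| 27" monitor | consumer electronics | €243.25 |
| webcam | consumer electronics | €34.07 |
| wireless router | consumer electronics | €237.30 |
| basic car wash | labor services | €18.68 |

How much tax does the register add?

€67.28

Haircut €36.20: labor services → 0% + 0% local = 0% → €0.00
Ski goggles €113.77: sports equipment → 4% + 1.5% local = 5.5% → €6.26
Wall clock €33.38: general merchandise → 4% + 1.5% local = 5.5% → €1.84
27" monitor €243.25: consumer electronics → 9% + 2.5% local = 11.5% → €27.97
Webcam €34.07: consumer electronics → 9% + 2.5% local = 11.5% → €3.92
Wireless router €237.30: consumer electronics → 9% + 2.5% local = 11.5% → €27.29
Basic car wash €18.68: labor services → 0% + 0% local = 0% → €0.00
Total tax = €6.26 + €1.84 + €27.97 + €3.92 + €27.29 = €67.28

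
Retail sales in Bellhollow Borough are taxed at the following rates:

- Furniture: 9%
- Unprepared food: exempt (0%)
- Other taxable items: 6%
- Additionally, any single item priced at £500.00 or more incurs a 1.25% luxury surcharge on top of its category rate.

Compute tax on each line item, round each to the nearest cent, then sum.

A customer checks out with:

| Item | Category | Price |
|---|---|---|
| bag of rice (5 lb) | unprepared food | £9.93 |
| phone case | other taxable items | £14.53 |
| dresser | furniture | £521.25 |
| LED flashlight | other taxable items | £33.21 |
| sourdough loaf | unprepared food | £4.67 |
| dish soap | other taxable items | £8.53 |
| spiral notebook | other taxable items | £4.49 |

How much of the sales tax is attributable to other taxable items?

£3.64

Phone case £14.53: other taxable items → 6% → £0.87
LED flashlight £33.21: other taxable items → 6% → £1.99
Dish soap £8.53: other taxable items → 6% → £0.51
Spiral notebook £4.49: other taxable items → 6% → £0.27
Tax on other taxable items = £0.87 + £1.99 + £0.51 + £0.27 = £3.64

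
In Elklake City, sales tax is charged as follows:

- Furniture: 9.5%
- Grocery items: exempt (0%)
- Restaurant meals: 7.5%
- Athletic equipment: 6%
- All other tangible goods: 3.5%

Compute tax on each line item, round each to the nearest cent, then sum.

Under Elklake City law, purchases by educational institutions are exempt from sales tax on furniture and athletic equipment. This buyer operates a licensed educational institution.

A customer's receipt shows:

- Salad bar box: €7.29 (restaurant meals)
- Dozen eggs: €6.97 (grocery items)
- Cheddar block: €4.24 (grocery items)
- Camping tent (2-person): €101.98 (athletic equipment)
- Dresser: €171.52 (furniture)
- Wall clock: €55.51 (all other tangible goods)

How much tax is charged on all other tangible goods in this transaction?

Wall clock €55.51: all other tangible goods → 3.5% → €1.94
Tax on all other tangible goods = €1.94

€1.94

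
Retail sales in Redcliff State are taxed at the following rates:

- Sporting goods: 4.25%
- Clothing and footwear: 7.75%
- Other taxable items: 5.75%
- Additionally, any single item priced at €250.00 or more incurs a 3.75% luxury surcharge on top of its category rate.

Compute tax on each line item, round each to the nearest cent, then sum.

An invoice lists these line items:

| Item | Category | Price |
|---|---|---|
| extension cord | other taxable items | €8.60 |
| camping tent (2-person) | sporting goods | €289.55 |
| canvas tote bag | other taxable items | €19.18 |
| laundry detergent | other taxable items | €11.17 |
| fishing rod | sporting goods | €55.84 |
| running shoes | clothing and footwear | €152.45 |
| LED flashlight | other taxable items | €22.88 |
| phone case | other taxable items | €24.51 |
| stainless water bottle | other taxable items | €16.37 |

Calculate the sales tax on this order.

Extension cord €8.60: other taxable items → 5.75% → €0.49
Camping tent (2-person) €289.55: sporting goods → 4.25% + 3.75% surcharge = 8% → €23.16
Canvas tote bag €19.18: other taxable items → 5.75% → €1.10
Laundry detergent €11.17: other taxable items → 5.75% → €0.64
Fishing rod €55.84: sporting goods → 4.25% → €2.37
Running shoes €152.45: clothing and footwear → 7.75% → €11.81
LED flashlight €22.88: other taxable items → 5.75% → €1.32
Phone case €24.51: other taxable items → 5.75% → €1.41
Stainless water bottle €16.37: other taxable items → 5.75% → €0.94
Total tax = €0.49 + €23.16 + €1.10 + €0.64 + €2.37 + €11.81 + €1.32 + €1.41 + €0.94 = €43.24

€43.24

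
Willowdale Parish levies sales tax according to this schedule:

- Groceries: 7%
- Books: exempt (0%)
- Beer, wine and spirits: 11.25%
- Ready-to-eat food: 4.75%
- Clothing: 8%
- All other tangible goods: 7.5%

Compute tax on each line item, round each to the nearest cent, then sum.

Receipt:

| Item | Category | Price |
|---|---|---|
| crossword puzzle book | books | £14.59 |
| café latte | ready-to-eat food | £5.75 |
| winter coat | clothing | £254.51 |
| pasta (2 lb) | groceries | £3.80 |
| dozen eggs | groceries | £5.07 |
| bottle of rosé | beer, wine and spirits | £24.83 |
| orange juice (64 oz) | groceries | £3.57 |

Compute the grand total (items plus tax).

Crossword puzzle book £14.59: books → 0% → £0.00
Café latte £5.75: ready-to-eat food → 4.75% → £0.27
Winter coat £254.51: clothing → 8% → £20.36
Pasta (2 lb) £3.80: groceries → 7% → £0.27
Dozen eggs £5.07: groceries → 7% → £0.35
Bottle of rosé £24.83: beer, wine and spirits → 11.25% → £2.79
Orange juice (64 oz) £3.57: groceries → 7% → £0.25
Subtotal = £312.12; tax = £24.29; total due = £336.41

£336.41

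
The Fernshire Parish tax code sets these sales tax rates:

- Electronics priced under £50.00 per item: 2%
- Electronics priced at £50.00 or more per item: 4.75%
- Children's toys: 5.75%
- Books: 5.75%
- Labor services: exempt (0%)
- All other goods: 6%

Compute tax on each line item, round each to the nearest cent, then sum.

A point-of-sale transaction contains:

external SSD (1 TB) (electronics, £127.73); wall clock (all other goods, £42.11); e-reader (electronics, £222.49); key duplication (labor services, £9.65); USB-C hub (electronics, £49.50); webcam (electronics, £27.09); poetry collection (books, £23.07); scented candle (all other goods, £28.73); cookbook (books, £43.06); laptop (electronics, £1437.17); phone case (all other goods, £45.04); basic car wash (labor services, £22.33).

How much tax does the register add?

External SSD (1 TB) £127.73: electronics, £50.00 or more → 4.75% → £6.07
Wall clock £42.11: all other goods → 6% → £2.53
E-reader £222.49: electronics, £50.00 or more → 4.75% → £10.57
Key duplication £9.65: labor services → 0% → £0.00
USB-C hub £49.50: electronics, under £50.00 → 2% → £0.99
Webcam £27.09: electronics, under £50.00 → 2% → £0.54
Poetry collection £23.07: books → 5.75% → £1.33
Scented candle £28.73: all other goods → 6% → £1.72
Cookbook £43.06: books → 5.75% → £2.48
Laptop £1437.17: electronics, £50.00 or more → 4.75% → £68.27
Phone case £45.04: all other goods → 6% → £2.70
Basic car wash £22.33: labor services → 0% → £0.00
Total tax = £6.07 + £2.53 + £10.57 + £0.99 + £0.54 + £1.33 + £1.72 + £2.48 + £68.27 + £2.70 = £97.20

£97.20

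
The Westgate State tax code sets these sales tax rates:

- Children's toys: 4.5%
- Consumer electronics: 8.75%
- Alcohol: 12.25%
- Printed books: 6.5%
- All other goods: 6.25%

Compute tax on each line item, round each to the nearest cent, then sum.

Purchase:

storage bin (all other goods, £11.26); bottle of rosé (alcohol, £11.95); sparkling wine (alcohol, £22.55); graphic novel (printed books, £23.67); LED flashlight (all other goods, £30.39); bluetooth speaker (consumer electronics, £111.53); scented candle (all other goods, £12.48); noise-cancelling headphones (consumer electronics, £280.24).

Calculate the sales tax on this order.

£43.42

Storage bin £11.26: all other goods → 6.25% → £0.70
Bottle of rosé £11.95: alcohol → 12.25% → £1.46
Sparkling wine £22.55: alcohol → 12.25% → £2.76
Graphic novel £23.67: printed books → 6.5% → £1.54
LED flashlight £30.39: all other goods → 6.25% → £1.90
Bluetooth speaker £111.53: consumer electronics → 8.75% → £9.76
Scented candle £12.48: all other goods → 6.25% → £0.78
Noise-cancelling headphones £280.24: consumer electronics → 8.75% → £24.52
Total tax = £0.70 + £1.46 + £2.76 + £1.54 + £1.90 + £9.76 + £0.78 + £24.52 = £43.42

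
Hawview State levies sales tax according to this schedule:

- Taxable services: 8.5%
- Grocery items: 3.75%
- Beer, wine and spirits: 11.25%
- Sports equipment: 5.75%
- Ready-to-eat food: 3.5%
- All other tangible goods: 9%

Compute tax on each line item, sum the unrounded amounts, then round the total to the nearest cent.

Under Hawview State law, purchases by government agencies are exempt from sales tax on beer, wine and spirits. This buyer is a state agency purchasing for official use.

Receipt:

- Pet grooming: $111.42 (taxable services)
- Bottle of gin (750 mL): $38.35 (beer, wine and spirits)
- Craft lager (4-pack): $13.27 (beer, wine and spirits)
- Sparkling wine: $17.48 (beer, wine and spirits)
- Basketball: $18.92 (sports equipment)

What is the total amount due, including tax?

Pet grooming $111.42: taxable services → 8.5% → $9.4707
Bottle of gin (750 mL) $38.35: beer, wine and spirits, buyer-exempt → 0% → $0.00
Craft lager (4-pack) $13.27: beer, wine and spirits, buyer-exempt → 0% → $0.00
Sparkling wine $17.48: beer, wine and spirits, buyer-exempt → 0% → $0.00
Basketball $18.92: sports equipment → 5.75% → $1.0879
Subtotal = $199.44; unrounded tax = $10.5586 → $10.56; total due = $210.00

$210.00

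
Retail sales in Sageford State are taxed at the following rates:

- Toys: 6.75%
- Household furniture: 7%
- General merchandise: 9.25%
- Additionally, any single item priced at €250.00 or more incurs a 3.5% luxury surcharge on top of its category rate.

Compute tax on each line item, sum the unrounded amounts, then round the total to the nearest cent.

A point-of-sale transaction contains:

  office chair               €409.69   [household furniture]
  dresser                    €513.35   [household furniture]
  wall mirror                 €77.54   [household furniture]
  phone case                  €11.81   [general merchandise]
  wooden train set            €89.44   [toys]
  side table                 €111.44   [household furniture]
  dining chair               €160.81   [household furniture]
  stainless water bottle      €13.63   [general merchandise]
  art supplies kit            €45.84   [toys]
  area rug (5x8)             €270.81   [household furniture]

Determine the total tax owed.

€161.32

Office chair €409.69: household furniture → 7% + 3.5% surcharge = 10.5% → €43.01745
Dresser €513.35: household furniture → 7% + 3.5% surcharge = 10.5% → €53.90175
Wall mirror €77.54: household furniture → 7% → €5.4278
Phone case €11.81: general merchandise → 9.25% → €1.092425
Wooden train set €89.44: toys → 6.75% → €6.0372
Side table €111.44: household furniture → 7% → €7.8008
Dining chair €160.81: household furniture → 7% → €11.2567
Stainless water bottle €13.63: general merchandise → 9.25% → €1.260775
Art supplies kit €45.84: toys → 6.75% → €3.0942
Area rug (5x8) €270.81: household furniture → 7% + 3.5% surcharge = 10.5% → €28.43505
Unrounded tax sum = €161.32415 → €161.32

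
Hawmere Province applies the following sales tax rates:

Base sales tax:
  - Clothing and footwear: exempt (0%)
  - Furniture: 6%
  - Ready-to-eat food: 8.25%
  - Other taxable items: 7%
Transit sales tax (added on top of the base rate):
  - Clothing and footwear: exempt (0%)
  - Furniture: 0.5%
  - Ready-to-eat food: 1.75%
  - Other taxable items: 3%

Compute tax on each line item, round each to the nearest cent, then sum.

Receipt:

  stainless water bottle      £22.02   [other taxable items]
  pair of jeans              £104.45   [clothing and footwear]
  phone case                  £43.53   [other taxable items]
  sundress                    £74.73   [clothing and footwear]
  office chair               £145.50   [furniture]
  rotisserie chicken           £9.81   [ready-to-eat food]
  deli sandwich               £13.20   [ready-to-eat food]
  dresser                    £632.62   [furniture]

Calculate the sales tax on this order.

£59.43

Stainless water bottle £22.02: other taxable items → 7% + 3% transit = 10% → £2.20
Pair of jeans £104.45: clothing and footwear → 0% + 0% transit = 0% → £0.00
Phone case £43.53: other taxable items → 7% + 3% transit = 10% → £4.35
Sundress £74.73: clothing and footwear → 0% + 0% transit = 0% → £0.00
Office chair £145.50: furniture → 6% + 0.5% transit = 6.5% → £9.46
Rotisserie chicken £9.81: ready-to-eat food → 8.25% + 1.75% transit = 10% → £0.98
Deli sandwich £13.20: ready-to-eat food → 8.25% + 1.75% transit = 10% → £1.32
Dresser £632.62: furniture → 6% + 0.5% transit = 6.5% → £41.12
Total tax = £2.20 + £4.35 + £9.46 + £0.98 + £1.32 + £41.12 = £59.43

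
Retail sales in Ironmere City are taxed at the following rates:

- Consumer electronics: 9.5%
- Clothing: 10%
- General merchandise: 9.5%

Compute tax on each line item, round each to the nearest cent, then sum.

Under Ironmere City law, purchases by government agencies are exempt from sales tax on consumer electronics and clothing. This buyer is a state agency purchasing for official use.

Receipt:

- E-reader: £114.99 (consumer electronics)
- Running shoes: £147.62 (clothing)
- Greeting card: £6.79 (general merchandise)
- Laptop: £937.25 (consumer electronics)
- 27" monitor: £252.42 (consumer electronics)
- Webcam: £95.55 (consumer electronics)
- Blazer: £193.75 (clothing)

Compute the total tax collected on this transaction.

E-reader £114.99: consumer electronics, buyer-exempt → 0% → £0.00
Running shoes £147.62: clothing, buyer-exempt → 0% → £0.00
Greeting card £6.79: general merchandise → 9.5% → £0.65
Laptop £937.25: consumer electronics, buyer-exempt → 0% → £0.00
27" monitor £252.42: consumer electronics, buyer-exempt → 0% → £0.00
Webcam £95.55: consumer electronics, buyer-exempt → 0% → £0.00
Blazer £193.75: clothing, buyer-exempt → 0% → £0.00
Total tax = £0.65

£0.65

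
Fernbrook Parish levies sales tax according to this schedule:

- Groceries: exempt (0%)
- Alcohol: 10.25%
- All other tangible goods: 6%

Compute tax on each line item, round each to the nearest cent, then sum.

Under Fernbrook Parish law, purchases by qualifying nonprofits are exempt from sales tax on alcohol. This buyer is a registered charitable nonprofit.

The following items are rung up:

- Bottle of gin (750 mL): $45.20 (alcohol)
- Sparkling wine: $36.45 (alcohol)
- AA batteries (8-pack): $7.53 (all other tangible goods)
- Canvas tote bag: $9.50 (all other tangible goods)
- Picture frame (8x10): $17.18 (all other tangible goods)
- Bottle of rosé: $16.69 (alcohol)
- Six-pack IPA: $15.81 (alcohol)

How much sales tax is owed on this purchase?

$2.05

Bottle of gin (750 mL) $45.20: alcohol, buyer-exempt → 0% → $0.00
Sparkling wine $36.45: alcohol, buyer-exempt → 0% → $0.00
AA batteries (8-pack) $7.53: all other tangible goods → 6% → $0.45
Canvas tote bag $9.50: all other tangible goods → 6% → $0.57
Picture frame (8x10) $17.18: all other tangible goods → 6% → $1.03
Bottle of rosé $16.69: alcohol, buyer-exempt → 0% → $0.00
Six-pack IPA $15.81: alcohol, buyer-exempt → 0% → $0.00
Total tax = $0.45 + $0.57 + $1.03 = $2.05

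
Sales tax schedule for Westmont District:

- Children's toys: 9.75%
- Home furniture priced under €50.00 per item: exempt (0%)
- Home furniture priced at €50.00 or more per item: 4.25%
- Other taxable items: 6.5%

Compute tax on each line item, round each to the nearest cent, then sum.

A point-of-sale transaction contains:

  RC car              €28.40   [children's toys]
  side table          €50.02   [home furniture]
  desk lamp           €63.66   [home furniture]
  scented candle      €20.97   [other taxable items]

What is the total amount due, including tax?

RC car €28.40: children's toys → 9.75% → €2.77
Side table €50.02: home furniture, €50.00 or more → 4.25% → €2.13
Desk lamp €63.66: home furniture, €50.00 or more → 4.25% → €2.71
Scented candle €20.97: other taxable items → 6.5% → €1.36
Subtotal = €163.05; tax = €8.97; total due = €172.02

€172.02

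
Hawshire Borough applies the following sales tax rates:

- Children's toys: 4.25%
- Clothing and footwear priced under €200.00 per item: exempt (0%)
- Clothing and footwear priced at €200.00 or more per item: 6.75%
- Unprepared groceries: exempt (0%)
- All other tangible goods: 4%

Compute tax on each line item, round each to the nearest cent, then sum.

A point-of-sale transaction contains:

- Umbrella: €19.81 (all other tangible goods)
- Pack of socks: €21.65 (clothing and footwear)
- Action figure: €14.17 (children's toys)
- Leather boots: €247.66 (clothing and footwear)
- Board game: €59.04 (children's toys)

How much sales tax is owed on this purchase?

Umbrella €19.81: all other tangible goods → 4% → €0.79
Pack of socks €21.65: clothing and footwear, under €200.00 → 0% → €0.00
Action figure €14.17: children's toys → 4.25% → €0.60
Leather boots €247.66: clothing and footwear, €200.00 or more → 6.75% → €16.72
Board game €59.04: children's toys → 4.25% → €2.51
Total tax = €0.79 + €0.60 + €16.72 + €2.51 = €20.62

€20.62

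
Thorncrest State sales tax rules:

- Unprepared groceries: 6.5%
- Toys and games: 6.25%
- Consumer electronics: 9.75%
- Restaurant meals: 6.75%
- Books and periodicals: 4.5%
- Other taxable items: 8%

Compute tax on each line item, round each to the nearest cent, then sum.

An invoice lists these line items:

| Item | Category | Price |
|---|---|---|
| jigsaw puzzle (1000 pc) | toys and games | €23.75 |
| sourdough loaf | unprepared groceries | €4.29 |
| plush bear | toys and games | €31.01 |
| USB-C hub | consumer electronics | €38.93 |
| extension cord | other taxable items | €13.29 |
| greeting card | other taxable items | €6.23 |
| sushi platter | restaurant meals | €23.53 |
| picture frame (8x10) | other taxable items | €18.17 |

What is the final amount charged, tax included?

Jigsaw puzzle (1000 pc) €23.75: toys and games → 6.25% → €1.48
Sourdough loaf €4.29: unprepared groceries → 6.5% → €0.28
Plush bear €31.01: toys and games → 6.25% → €1.94
USB-C hub €38.93: consumer electronics → 9.75% → €3.80
Extension cord €13.29: other taxable items → 8% → €1.06
Greeting card €6.23: other taxable items → 8% → €0.50
Sushi platter €23.53: restaurant meals → 6.75% → €1.59
Picture frame (8x10) €18.17: other taxable items → 8% → €1.45
Subtotal = €159.20; tax = €12.10; total due = €171.30

€171.30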